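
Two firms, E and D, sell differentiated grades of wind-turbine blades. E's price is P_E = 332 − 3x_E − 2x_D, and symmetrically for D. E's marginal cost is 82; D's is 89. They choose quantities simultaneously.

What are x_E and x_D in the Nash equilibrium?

Firm E's profit: π = x_E(332 − 3x_E − 2x_D) − 82x_E.
∂π/∂x_E = 250 − 6x_E − 2x_D = 0 ⇒ x_E = 125/3 − (1/3)x_D.
Similarly x_D = 40.5 − (1/3)x_E.
Plugging x_D into E's best response: x_E = 125/3 − (1/3)(40.5 − (1/3)x_E) ⇒ (8/9)x_E = 169/6, so x_E = 31.6875.
Then x_D = 40.5 − (1/3)·31.6875 = 29.9375.

31.6875, 29.9375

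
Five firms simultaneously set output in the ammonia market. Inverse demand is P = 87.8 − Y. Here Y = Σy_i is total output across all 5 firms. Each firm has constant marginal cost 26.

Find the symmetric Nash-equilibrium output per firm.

10.3

A representative firm's profit is π_i = y_i(87.8 − Y) − 26y_i, with Y = y_i + Σ_{j≠i} y_j.
First-order condition: 61.8 − 2y_i − Σ_{j≠i} y_j = 0.
With identical firms, set every y_j = y: then 61.8 − 2y − 4y = 0, i.e. y = 61.8/6 = 10.3.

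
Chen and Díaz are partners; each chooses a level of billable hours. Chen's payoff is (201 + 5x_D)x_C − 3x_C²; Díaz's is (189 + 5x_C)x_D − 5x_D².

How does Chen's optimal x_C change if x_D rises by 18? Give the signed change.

15

Expanding Chen's payoff: 201x_C + 5x_Dx_C − 3x_C².
∂π/∂x_C = 201 + 5x_D − 6x_C = 0, so x_C = 33.5 + (5/6)x_D.
The reaction-function slope is 5/6, so an 18-unit rise in x_D moves x_C by 5/6 × 18 = 15. Chen's best response rises — the actions are strategic complements.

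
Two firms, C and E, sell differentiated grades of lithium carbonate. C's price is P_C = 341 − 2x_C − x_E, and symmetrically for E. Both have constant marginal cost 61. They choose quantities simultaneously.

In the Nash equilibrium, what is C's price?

Firm C's profit: π = x_C(341 − 2x_C − x_E) − 61x_C.
∂π/∂x_C = 280 − 4x_C − x_E = 0 ⇒ x_C = 70 − 0.25x_E.
The game is symmetric, so in equilibrium x_E = x_C: the reaction function gives 1.25x_C = 70, hence x_C = 56.
P_C = 341 − 2·56 − 56 = 173.

173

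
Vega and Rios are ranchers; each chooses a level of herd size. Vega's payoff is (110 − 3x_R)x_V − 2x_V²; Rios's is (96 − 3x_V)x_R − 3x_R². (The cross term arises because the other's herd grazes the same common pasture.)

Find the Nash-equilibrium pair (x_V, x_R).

Expanding Vega's payoff: 110x_V − 3x_Rx_V − 2x_V².
∂π/∂x_V = 110 − 3x_R − 4x_V = 0, so x_V = 27.5 − 0.75x_R.
Likewise for Rios: x_R = 16 − 0.5x_V.
Solving the two reaction functions simultaneously: (1 − (−0.75)(−0.5))x_V = 27.5 − 0.75·16, so 0.625x_V = 15.5 and x_V = 24.8.
Then x_R = 16 − 0.5·24.8 = 3.6.

24.8, 3.6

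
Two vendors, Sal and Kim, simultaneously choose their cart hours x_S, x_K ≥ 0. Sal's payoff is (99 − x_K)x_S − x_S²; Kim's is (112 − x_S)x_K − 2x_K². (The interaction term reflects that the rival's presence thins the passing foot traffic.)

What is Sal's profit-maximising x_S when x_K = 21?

39

Expanding Sal's payoff: 99x_S − x_Kx_S − x_S².
∂π/∂x_S = 99 − x_K − 2x_S = 0, so x_S = 49.5 − 0.5x_K.
At x_K = 21: x_S = 49.5 − 0.5·21 = 39.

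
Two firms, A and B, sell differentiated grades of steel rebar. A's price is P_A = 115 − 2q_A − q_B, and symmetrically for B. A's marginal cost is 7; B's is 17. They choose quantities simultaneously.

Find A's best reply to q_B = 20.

Firm A's profit: π = q_A(115 − 2q_A − q_B) − 7q_A.
∂π/∂q_A = 108 − 4q_A − q_B = 0 ⇒ q_A = 27 − 0.25q_B.
At q_B = 20: q_A = 27 − 0.25·20 = 22.

22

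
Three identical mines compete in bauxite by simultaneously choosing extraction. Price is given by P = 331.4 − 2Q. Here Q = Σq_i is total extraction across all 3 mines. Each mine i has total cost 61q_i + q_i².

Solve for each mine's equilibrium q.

A representative mine's profit is π_i = q_i(331.4 − 2Q) − 61q_i − q_i², with Q = q_i + Σ_{j≠i} q_j.
First-order condition: 270.4 − 6q_i − 2Σ_{j≠i} q_j = 0.
In a symmetric equilibrium every mine chooses the same q, so Σ_{j≠i} q_j = 2q. The condition becomes 270.4 − 10q = 0, giving q = 270.4/10 = 27.04.

27.04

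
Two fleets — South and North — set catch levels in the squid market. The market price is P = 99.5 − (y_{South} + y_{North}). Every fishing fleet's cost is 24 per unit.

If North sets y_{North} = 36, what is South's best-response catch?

Fishing fleet South's profit: π = y_{South}(99.5 − (y_{South} + y_{North})) − 24y_{South}.
∂π/∂y_{South} = 75.5 − 2y_{South} − y_{North} = 0, so y_{South} = 37.75 − 0.5y_{North}.
At y_{North} = 36: y_{South} = 37.75 − 0.5·36 = 19.75.

19.75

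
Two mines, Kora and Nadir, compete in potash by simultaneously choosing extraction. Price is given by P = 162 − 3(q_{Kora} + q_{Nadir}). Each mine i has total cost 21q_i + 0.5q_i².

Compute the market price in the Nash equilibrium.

77.4

Mine Kora's profit: π = q_{Kora}(162 − 3(q_{Kora} + q_{Nadir})) − 21q_{Kora} − 0.5q_{Kora}².
∂π/∂q_{Kora} = 141 − 7q_{Kora} − 3q_{Nadir} = 0, so q_{Kora} = 141/7 − (3/7)q_{Nadir}.
The game is symmetric, so in equilibrium q_{Nadir} = q_{Kora}: the reaction function gives (10/7)q_{Kora} = 141/7, hence q_{Kora} = 14.1.
Equilibrium price: P = 162 − 3·28.2 = 77.4.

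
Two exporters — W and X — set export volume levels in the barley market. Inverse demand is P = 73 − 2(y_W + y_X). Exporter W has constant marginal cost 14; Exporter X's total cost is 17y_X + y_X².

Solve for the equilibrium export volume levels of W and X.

Exporter W's profit: π = y_W(73 − 2(y_W + y_X)) − 14y_W.
∂π/∂y_W = 59 − 4y_W − 2y_X = 0, so y_W = 14.75 − 0.5y_X.
For X: ∂π/∂y_X = 56 − 6y_X − 2y_W = 0 ⇒ y_X = 28/3 − (1/3)y_W.
Solving the two reaction functions simultaneously: (1 − (−0.5)(−1/3))y_W = 14.75 − 0.5·(28/3), so (5/6)y_W = 121/12 and y_W = 12.1.
Then y_X = 28/3 − (1/3)·12.1 = 5.3.

12.1, 5.3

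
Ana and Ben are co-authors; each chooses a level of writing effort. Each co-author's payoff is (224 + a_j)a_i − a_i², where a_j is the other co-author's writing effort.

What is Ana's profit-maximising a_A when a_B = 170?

Ana's payoff is (224 + a_B)a_A − a_A².
∂π/∂a_A = 224 + a_B − 2a_A = 0, so a_A = 112 + 0.5a_B.
At a_B = 170: a_A = 112 + 0.5·170 = 197.

197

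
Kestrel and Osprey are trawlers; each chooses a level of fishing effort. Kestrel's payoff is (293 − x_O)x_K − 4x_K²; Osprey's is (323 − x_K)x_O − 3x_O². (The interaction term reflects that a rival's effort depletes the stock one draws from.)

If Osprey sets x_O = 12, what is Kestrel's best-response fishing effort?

35.125

Expanding Kestrel's payoff: 293x_K − x_Ox_K − 4x_K².
∂π/∂x_K = 293 − x_O − 8x_K = 0, so x_K = 36.625 − 0.125x_O.
At x_O = 12: x_K = 36.625 − 0.125·12 = 35.125.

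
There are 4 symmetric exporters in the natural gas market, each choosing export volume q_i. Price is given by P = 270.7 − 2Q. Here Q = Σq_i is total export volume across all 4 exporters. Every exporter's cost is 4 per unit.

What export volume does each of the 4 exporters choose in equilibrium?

A representative exporter's profit is π_i = q_i(270.7 − 2Q) − 4q_i, with Q = q_i + Σ_{j≠i} q_j.
First-order condition: 266.7 − 4q_i − 2Σ_{j≠i} q_j = 0.
Imposing symmetry (q_j = q for all j) turns Σ_{j≠i} q_j into 3q, so 266.7 = 10q and q = 26.67.

26.67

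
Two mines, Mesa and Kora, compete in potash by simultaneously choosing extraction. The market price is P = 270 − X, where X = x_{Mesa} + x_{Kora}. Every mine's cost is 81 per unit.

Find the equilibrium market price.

Mine Mesa's profit: π = x_{Mesa}(270 − (x_{Mesa} + x_{Kora})) − 81x_{Mesa}.
∂π/∂x_{Mesa} = 189 − 2x_{Mesa} − x_{Kora} = 0, so x_{Mesa} = 94.5 − 0.5x_{Kora}.
By symmetry x_{Kora} = x_{Mesa}; substituting into the reaction function, 1.5x_{Mesa} = 94.5 and x_{Mesa} = 63.
Equilibrium price: P = 270 − 126 = 144.

144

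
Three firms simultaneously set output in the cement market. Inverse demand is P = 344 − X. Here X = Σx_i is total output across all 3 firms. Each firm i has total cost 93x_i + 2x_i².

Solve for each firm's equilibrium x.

31.375

A representative firm's profit is π_i = x_i(344 − X) − 93x_i − 2x_i², with X = x_i + Σ_{j≠i} x_j.
First-order condition: 251 − 6x_i − Σ_{j≠i} x_j = 0.
In a symmetric equilibrium every firm chooses the same x, so Σ_{j≠i} x_j = 2x. The condition becomes 251 − 8x = 0, giving x = 251/8 = 31.375.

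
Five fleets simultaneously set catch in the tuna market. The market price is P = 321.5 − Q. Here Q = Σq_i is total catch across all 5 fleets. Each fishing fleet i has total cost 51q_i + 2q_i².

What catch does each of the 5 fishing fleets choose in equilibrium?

A representative fishing fleet's profit is π_i = q_i(321.5 − Q) − 51q_i − 2q_i², with Q = q_i + Σ_{j≠i} q_j.
First-order condition: 270.5 − 6q_i − Σ_{j≠i} q_j = 0.
In a symmetric equilibrium every fishing fleet chooses the same q, so Σ_{j≠i} q_j = 4q. The condition becomes 270.5 − 10q = 0, giving q = 270.5/10 = 27.05.

27.05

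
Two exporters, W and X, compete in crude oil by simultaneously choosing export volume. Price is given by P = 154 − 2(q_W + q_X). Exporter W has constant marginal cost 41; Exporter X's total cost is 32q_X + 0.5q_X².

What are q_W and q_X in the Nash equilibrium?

20.0625, 16.375

Exporter W's profit: π = q_W(154 − 2(q_W + q_X)) − 41q_W.
∂π/∂q_W = 113 − 4q_W − 2q_X = 0, so q_W = 28.25 − 0.5q_X.
For X: ∂π/∂q_X = 122 − 5q_X − 2q_W = 0 ⇒ q_X = 24.4 − 0.4q_W.
Plugging q_X into W's best response: q_W = 28.25 − 0.5(24.4 − 0.4q_W) ⇒ 0.8q_W = 16.05, so q_W = 20.0625.
Then q_X = 24.4 − 0.4·20.0625 = 16.375.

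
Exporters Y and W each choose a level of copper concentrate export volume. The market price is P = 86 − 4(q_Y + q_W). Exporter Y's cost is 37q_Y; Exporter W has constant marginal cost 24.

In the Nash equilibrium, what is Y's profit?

36

Exporter Y's profit: π = q_Y(86 − 4(q_Y + q_W)) − 37q_Y.
∂π/∂q_Y = 49 − 8q_Y − 4q_W = 0, so q_Y = 6.125 − 0.5q_W.
By the same steps for W: q_W = 7.75 − 0.5q_Y.
Plugging q_W into Y's best response: q_Y = 6.125 − 0.5(7.75 − 0.5q_Y) ⇒ 0.75q_Y = 2.25, so q_Y = 3.
Then q_W = 7.75 − 0.5·3 = 6.25.
Price P = 86 − 4·9.25 = 49.
Y's profit: (49 − 37)·3 = 36.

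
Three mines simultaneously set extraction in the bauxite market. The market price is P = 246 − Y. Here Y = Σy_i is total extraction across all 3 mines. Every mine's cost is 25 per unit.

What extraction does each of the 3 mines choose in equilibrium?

A representative mine's profit is π_i = y_i(246 − Y) − 25y_i, with Y = y_i + Σ_{j≠i} y_j.
First-order condition: 221 − 2y_i − Σ_{j≠i} y_j = 0.
Imposing symmetry (y_j = y for all j) turns Σ_{j≠i} y_j into 2y, so 221 = 4y and y = 55.25.

55.25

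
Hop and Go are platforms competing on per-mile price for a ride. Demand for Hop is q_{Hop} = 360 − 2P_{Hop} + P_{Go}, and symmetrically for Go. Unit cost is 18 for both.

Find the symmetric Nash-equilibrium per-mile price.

Hop's profit: π = (P_{Hop} − 18)(360 − 2P_{Hop} + P_{Go}).
∂π/∂P_{Hop} = 396 − 4P_{Hop} + P_{Go} = 0 ⇒ P_{Hop} = 99 + 0.25P_{Go}.
By symmetry P_{Go} = P_{Hop}; substituting into the reaction function, 0.75P_{Hop} = 99 and P_{Hop} = 132.

132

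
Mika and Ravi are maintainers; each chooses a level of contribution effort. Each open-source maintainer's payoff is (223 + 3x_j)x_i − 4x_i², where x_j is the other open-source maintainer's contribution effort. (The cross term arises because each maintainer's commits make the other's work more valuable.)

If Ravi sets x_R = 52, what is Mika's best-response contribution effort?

47.375

Mika's payoff is (223 + 3x_R)x_M − 4x_M².
∂π/∂x_M = 223 + 3x_R − 8x_M = 0, so x_M = 27.875 + 0.375x_R.
At x_R = 52: x_M = 27.875 + 0.375·52 = 47.375.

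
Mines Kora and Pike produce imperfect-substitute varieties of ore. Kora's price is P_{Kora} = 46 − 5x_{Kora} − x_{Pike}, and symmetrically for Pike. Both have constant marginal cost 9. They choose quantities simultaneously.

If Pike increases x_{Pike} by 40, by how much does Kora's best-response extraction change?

Mine Kora's profit: π = x_{Kora}(46 − 5x_{Kora} − x_{Pike}) − 9x_{Kora}.
∂π/∂x_{Kora} = 37 − 10x_{Kora} − x_{Pike} = 0 ⇒ x_{Kora} = 3.7 − 0.1x_{Pike}.
The reaction-function slope is −0.1, so a 40-unit rise in x_{Pike} moves x_{Kora} by −0.1 × 40 = −4. Kora's best response falls — the actions are strategic substitutes.

-4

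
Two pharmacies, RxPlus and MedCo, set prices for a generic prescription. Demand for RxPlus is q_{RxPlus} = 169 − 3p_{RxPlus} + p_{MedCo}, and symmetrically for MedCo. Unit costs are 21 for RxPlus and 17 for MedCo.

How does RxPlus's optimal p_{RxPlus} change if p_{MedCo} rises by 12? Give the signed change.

RxPlus's profit: π = (p_{RxPlus} − 21)(169 − 3p_{RxPlus} + p_{MedCo}).
∂π/∂p_{RxPlus} = 232 − 6p_{RxPlus} + p_{MedCo} = 0 ⇒ p_{RxPlus} = 116/3 + (1/6)p_{MedCo}.
The reaction-function slope is 1/6, so a 12-unit rise in p_{MedCo} moves p_{RxPlus} by 1/6 × 12 = 2. RxPlus's best response rises — the actions are strategic complements.

2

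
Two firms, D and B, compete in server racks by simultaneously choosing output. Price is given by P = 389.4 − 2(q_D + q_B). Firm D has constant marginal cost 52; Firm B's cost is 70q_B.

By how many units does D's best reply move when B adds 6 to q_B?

Firm D's profit: π = q_D(389.4 − 2(q_D + q_B)) − 52q_D.
∂π/∂q_D = 337.4 − 4q_D − 2q_B = 0, so q_D = 84.35 − 0.5q_B.
The reaction-function slope is −0.5, so a 6-unit rise in q_B moves q_D by −0.5 × 6 = −3. D's best response falls — the actions are strategic substitutes.

-3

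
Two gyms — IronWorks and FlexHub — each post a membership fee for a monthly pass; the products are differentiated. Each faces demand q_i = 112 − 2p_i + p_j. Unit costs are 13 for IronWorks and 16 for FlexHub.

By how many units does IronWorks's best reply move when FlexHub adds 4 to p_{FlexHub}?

1

IronWorks's profit: π = (p_{IronWorks} − 13)(112 − 2p_{IronWorks} + p_{FlexHub}).
∂π/∂p_{IronWorks} = 138 − 4p_{IronWorks} + p_{FlexHub} = 0 ⇒ p_{IronWorks} = 34.5 + 0.25p_{FlexHub}.
The reaction-function slope is 0.25, so a 4-unit rise in p_{FlexHub} moves p_{IronWorks} by 0.25 × 4 = 1. IronWorks's best response rises — the actions are strategic complements.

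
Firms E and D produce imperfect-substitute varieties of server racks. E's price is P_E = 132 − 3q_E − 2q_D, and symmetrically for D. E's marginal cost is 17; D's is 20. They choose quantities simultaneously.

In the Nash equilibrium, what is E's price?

60.6875

Firm E's profit: π = q_E(132 − 3q_E − 2q_D) − 17q_E.
∂π/∂q_E = 115 − 6q_E − 2q_D = 0 ⇒ q_E = 115/6 − (1/3)q_D.
Similarly q_D = 56/3 − (1/3)q_E.
Solving the two reaction functions simultaneously: (1 − (−1/3)(−1/3))q_E = 115/6 − (1/3)·(56/3), so (8/9)q_E = 233/18 and q_E = 14.5625.
Then q_D = 56/3 − (1/3)·14.5625 = 13.8125.
P_E = 132 − 3·14.5625 − 2·13.8125 = 60.6875.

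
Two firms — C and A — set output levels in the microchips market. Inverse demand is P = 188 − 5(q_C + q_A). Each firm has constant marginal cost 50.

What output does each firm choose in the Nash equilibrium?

Firm C's profit: π = q_C(188 − 5(q_C + q_A)) − 50q_C.
∂π/∂q_C = 138 − 10q_C − 5q_A = 0, so q_C = 13.8 − 0.5q_A.
Setting q_C = q_A in the reaction function: q_C = 13.8 − 0.5q_C, so q_C = 13.8 / 1.5 = 9.2.

9.2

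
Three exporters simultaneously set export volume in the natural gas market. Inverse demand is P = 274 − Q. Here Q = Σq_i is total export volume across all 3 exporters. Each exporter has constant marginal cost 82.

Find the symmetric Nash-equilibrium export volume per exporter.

A representative exporter's profit is π_i = q_i(274 − Q) − 82q_i, with Q = q_i + Σ_{j≠i} q_j.
First-order condition: 192 − 2q_i − Σ_{j≠i} q_j = 0.
In a symmetric equilibrium every exporter chooses the same q, so Σ_{j≠i} q_j = 2q. The condition becomes 192 − 4q = 0, giving q = 192/4 = 48.

48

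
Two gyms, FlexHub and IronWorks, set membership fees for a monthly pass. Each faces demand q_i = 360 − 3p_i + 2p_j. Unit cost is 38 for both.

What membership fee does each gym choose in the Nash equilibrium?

FlexHub's profit: π = (p_{FlexHub} − 38)(360 − 3p_{FlexHub} + 2p_{IronWorks}).
∂π/∂p_{FlexHub} = 474 − 6p_{FlexHub} + 2p_{IronWorks} = 0 ⇒ p_{FlexHub} = 79 + (1/3)p_{IronWorks}.
By symmetry p_{IronWorks} = p_{FlexHub}; substituting into the reaction function, (2/3)p_{FlexHub} = 79 and p_{FlexHub} = 118.5.

118.5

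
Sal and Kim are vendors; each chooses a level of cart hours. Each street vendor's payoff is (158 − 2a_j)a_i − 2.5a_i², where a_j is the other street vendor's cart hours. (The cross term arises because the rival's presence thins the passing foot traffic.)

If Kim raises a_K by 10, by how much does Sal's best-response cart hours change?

-4

Sal's payoff is (158 − 2a_K)a_S − 2.5a_S².
∂π/∂a_S = 158 − 2a_K − 5a_S = 0, so a_S = 31.6 − 0.4a_K.
The reaction-function slope is −0.4, so a 10-unit rise in a_K moves a_S by −0.4 × 10 = −4. Sal's best response falls — the actions are strategic substitutes.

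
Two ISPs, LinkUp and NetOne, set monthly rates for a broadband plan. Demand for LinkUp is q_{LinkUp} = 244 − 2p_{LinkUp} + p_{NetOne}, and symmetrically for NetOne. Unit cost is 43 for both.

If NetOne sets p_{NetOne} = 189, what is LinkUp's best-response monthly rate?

LinkUp's profit: π = (p_{LinkUp} − 43)(244 − 2p_{LinkUp} + p_{NetOne}).
∂π/∂p_{LinkUp} = 330 − 4p_{LinkUp} + p_{NetOne} = 0 ⇒ p_{LinkUp} = 82.5 + 0.25p_{NetOne}.
At p_{NetOne} = 189: p_{LinkUp} = 82.5 + 0.25·189 = 129.75.

129.75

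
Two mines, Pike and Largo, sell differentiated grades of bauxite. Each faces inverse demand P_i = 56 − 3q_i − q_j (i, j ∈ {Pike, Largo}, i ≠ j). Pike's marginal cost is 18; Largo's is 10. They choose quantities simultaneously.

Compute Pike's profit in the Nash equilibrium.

81.12

Mine Pike's profit: π = q_{Pike}(56 − 3q_{Pike} − q_{Largo}) − 18q_{Pike}.
∂π/∂q_{Pike} = 38 − 6q_{Pike} − q_{Largo} = 0 ⇒ q_{Pike} = 19/3 − (1/6)q_{Largo}.
Similarly q_{Largo} = 23/3 − (1/6)q_{Pike}.
Solving the two reaction functions simultaneously: (1 − (−1/6)(−1/6))q_{Pike} = 19/3 − (1/6)·(23/3), so (35/36)q_{Pike} = 91/18 and q_{Pike} = 5.2.
Then q_{Largo} = 23/3 − (1/6)·5.2 = 6.8.
P_{Pike} = 56 − 3·5.2 − 6.8 = 33.6.
Profit = (33.6 − 18)·5.2 = 81.12.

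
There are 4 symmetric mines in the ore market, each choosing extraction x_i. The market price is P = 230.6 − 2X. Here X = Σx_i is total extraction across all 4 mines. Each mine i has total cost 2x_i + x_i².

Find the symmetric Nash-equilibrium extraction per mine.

19.05

A representative mine's profit is π_i = x_i(230.6 − 2X) − 2x_i − x_i², with X = x_i + Σ_{j≠i} x_j.
First-order condition: 228.6 − 6x_i − 2Σ_{j≠i} x_j = 0.
Imposing symmetry (x_j = x for all j) turns Σ_{j≠i} x_j into 3x, so 228.6 = 12x and x = 19.05.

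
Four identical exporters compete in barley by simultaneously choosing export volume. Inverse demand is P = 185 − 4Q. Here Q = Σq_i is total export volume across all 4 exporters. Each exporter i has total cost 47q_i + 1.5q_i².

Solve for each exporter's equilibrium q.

6

A representative exporter's profit is π_i = q_i(185 − 4Q) − 47q_i − 1.5q_i², with Q = q_i + Σ_{j≠i} q_j.
First-order condition: 138 − 11q_i − 4Σ_{j≠i} q_j = 0.
Imposing symmetry (q_j = q for all j) turns Σ_{j≠i} q_j into 3q, so 138 = 23q and q = 6.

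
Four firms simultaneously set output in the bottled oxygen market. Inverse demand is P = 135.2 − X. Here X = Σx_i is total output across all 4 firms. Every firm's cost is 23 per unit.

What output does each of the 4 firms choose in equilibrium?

22.44

A representative firm's profit is π_i = x_i(135.2 − X) − 23x_i, with X = x_i + Σ_{j≠i} x_j.
First-order condition: 112.2 − 2x_i − Σ_{j≠i} x_j = 0.
With identical firms, set every x_j = x: then 112.2 − 2x − 3x = 0, i.e. x = 112.2/5 = 22.44.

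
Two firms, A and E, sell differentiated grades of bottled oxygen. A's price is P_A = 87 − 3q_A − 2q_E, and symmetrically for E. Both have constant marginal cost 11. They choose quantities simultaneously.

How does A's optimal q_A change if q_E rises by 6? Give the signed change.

Firm A's profit: π = q_A(87 − 3q_A − 2q_E) − 11q_A.
∂π/∂q_A = 76 − 6q_A − 2q_E = 0 ⇒ q_A = 38/3 − (1/3)q_E.
The reaction-function slope is −1/3, so a 6-unit rise in q_E moves q_A by −1/3 × 6 = −2. A's best response falls — the actions are strategic substitutes.

-2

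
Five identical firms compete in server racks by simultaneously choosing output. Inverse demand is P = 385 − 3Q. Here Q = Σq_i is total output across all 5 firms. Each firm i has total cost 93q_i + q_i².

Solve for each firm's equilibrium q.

A representative firm's profit is π_i = q_i(385 − 3Q) − 93q_i − q_i², with Q = q_i + Σ_{j≠i} q_j.
First-order condition: 292 − 8q_i − 3Σ_{j≠i} q_j = 0.
Imposing symmetry (q_j = q for all j) turns Σ_{j≠i} q_j into 4q, so 292 = 20q and q = 14.6.

14.6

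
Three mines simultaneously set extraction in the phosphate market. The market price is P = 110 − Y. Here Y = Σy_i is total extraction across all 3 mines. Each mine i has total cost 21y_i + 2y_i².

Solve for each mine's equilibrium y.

A representative mine's profit is π_i = y_i(110 − Y) − 21y_i − 2y_i², with Y = y_i + Σ_{j≠i} y_j.
First-order condition: 89 − 6y_i − Σ_{j≠i} y_j = 0.
With identical mines, set every y_j = y: then 89 − 6y − 2y = 0, i.e. y = 89/8 = 11.125.

11.125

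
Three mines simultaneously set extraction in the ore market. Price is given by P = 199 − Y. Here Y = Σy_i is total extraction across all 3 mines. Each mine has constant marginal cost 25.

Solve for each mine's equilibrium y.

A representative mine's profit is π_i = y_i(199 − Y) − 25y_i, with Y = y_i + Σ_{j≠i} y_j.
First-order condition: 174 − 2y_i − Σ_{j≠i} y_j = 0.
Imposing symmetry (y_j = y for all j) turns Σ_{j≠i} y_j into 2y, so 174 = 4y and y = 43.5.

43.5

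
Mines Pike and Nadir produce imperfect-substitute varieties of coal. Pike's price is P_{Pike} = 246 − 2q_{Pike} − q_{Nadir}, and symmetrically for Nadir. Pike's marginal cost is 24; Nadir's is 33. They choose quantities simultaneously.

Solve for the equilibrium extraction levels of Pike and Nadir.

45, 42

Mine Pike's profit: π = q_{Pike}(246 − 2q_{Pike} − q_{Nadir}) − 24q_{Pike}.
∂π/∂q_{Pike} = 222 − 4q_{Pike} − q_{Nadir} = 0 ⇒ q_{Pike} = 55.5 − 0.25q_{Nadir}.
Similarly q_{Nadir} = 53.25 − 0.25q_{Pike}.
Plugging q_{Nadir} into Pike's best response: q_{Pike} = 55.5 − 0.25(53.25 − 0.25q_{Pike}) ⇒ 0.9375q_{Pike} = 42.1875, so q_{Pike} = 45.
Then q_{Nadir} = 53.25 − 0.25·45 = 42.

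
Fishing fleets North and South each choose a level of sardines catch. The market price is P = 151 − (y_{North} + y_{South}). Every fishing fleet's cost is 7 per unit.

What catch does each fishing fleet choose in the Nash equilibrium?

48

Fishing fleet North's profit: π = y_{North}(151 − (y_{North} + y_{South})) − 7y_{North}.
∂π/∂y_{North} = 144 − 2y_{North} − y_{South} = 0, so y_{North} = 72 − 0.5y_{South}.
The game is symmetric, so in equilibrium y_{South} = y_{North}: the reaction function gives 1.5y_{North} = 72, hence y_{North} = 48.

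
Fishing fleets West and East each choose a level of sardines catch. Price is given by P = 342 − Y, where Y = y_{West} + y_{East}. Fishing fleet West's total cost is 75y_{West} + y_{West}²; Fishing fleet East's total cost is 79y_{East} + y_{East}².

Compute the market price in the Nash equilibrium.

Fishing fleet West's profit: π = y_{West}(342 − (y_{West} + y_{East})) − 75y_{West} − y_{West}².
∂π/∂y_{West} = 267 − 4y_{West} − y_{East} = 0, so y_{West} = 66.75 − 0.25y_{East}.
By the same steps for East: y_{East} = 65.75 − 0.25y_{West}.
Solving the two reaction functions simultaneously: (1 − (−0.25)(−0.25))y_{West} = 66.75 − 0.25·65.75, so 0.9375y_{West} = 50.3125 and y_{West} = 161/3.
Then y_{East} = 65.75 − 0.25·(161/3) = 157/3.
Equilibrium price: P = 342 − 106 = 236.

236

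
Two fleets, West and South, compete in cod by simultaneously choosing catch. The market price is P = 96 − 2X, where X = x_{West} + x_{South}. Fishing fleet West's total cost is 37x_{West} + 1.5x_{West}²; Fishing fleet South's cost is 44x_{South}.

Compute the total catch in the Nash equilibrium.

15.75

Fishing fleet West's profit: π = x_{West}(96 − 2(x_{West} + x_{South})) − 37x_{West} − 1.5x_{West}².
∂π/∂x_{West} = 59 − 7x_{West} − 2x_{South} = 0, so x_{West} = 59/7 − (2/7)x_{South}.
For South: ∂π/∂x_{South} = 52 − 4x_{South} − 2x_{West} = 0 ⇒ x_{South} = 13 − 0.5x_{West}.
Plugging x_{South} into West's best response: x_{West} = 59/7 − (2/7)(13 − 0.5x_{West}) ⇒ (6/7)x_{West} = 33/7, so x_{West} = 5.5.
Then x_{South} = 13 − 0.5·5.5 = 10.25.
Total catch: 5.5 + 10.25 = 15.75.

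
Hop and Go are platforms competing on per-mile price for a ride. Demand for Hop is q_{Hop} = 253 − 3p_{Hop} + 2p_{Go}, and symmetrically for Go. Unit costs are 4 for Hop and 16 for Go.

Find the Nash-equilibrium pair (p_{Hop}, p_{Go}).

Hop's profit: π = (p_{Hop} − 4)(253 − 3p_{Hop} + 2p_{Go}).
∂π/∂p_{Hop} = 265 − 6p_{Hop} + 2p_{Go} = 0 ⇒ p_{Hop} = 265/6 + (1/3)p_{Go}.
Similarly p_{Go} = 301/6 + (1/3)p_{Hop}.
Solving the two reaction functions simultaneously: (1 − (1/3)(1/3))p_{Hop} = 265/6 + (1/3)·(301/6), so (8/9)p_{Hop} = 548/9 and p_{Hop} = 68.5.
Then p_{Go} = 301/6 + (1/3)·68.5 = 73.

68.5, 73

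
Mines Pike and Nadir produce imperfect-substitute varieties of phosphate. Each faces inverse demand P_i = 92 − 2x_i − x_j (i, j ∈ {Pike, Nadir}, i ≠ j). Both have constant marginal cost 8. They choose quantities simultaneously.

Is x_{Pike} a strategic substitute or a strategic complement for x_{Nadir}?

Mine Pike's profit: π = x_{Pike}(92 − 2x_{Pike} − x_{Nadir}) − 8x_{Pike}.
∂π/∂x_{Pike} = 84 − 4x_{Pike} − x_{Nadir} = 0 ⇒ x_{Pike} = 21 − 0.25x_{Nadir}.
The best-response slope dx_{Pike}/dx_{Nadir} = −0.25 < 0: the reaction function is downward-sloping, so the choices are strategic substitutes.

strategic substitutes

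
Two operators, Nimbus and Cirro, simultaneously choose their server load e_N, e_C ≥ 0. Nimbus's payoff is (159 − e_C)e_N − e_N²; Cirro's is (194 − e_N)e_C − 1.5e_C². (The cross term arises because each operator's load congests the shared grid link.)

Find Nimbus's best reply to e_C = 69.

45

Expanding Nimbus's payoff: 159e_N − e_Ce_N − e_N².
∂π/∂e_N = 159 − e_C − 2e_N = 0, so e_N = 79.5 − 0.5e_C.
At e_C = 69: e_N = 79.5 − 0.5·69 = 45.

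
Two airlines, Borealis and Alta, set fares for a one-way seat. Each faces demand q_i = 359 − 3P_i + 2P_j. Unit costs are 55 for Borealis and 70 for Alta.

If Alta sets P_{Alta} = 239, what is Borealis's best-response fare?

167

Borealis's profit: π = (P_{Borealis} − 55)(359 − 3P_{Borealis} + 2P_{Alta}).
∂π/∂P_{Borealis} = 524 − 6P_{Borealis} + 2P_{Alta} = 0 ⇒ P_{Borealis} = 262/3 + (1/3)P_{Alta}.
At P_{Alta} = 239: P_{Borealis} = 262/3 + (1/3)·239 = 167.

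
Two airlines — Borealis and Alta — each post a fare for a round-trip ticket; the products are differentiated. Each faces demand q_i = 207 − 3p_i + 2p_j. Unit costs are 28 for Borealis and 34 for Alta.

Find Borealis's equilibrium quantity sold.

Borealis's profit: π = (p_{Borealis} − 28)(207 − 3p_{Borealis} + 2p_{Alta}).
∂π/∂p_{Borealis} = 291 − 6p_{Borealis} + 2p_{Alta} = 0 ⇒ p_{Borealis} = 48.5 + (1/3)p_{Alta}.
Similarly p_{Alta} = 51.5 + (1/3)p_{Borealis}.
Substituting the second reaction function into the first: p_{Borealis} = 48.5 + (1/3)(51.5 + (1/3)p_{Borealis}), which gives (8/9)p_{Borealis} = 197/3 ⇒ p_{Borealis} = 73.875.
Then p_{Alta} = 51.5 + (1/3)·73.875 = 76.125.
q_{Borealis} = 207 − 3·73.875 + 2·76.125 = 137.625.

137.625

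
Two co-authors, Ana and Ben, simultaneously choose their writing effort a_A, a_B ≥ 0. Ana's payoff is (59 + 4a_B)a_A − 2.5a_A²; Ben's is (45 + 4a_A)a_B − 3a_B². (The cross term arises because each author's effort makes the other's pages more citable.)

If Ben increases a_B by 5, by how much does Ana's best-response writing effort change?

Expanding Ana's payoff: 59a_A + 4a_Ba_A − 2.5a_A².
∂π/∂a_A = 59 + 4a_B − 5a_A = 0, so a_A = 11.8 + 0.8a_B.
The reaction-function slope is 0.8, so a 5-unit rise in a_B moves a_A by 0.8 × 5 = 4. Ana's best response rises — the actions are strategic complements.

4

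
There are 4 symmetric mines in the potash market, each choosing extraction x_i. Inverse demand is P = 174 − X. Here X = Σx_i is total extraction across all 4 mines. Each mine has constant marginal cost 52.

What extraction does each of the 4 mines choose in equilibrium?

24.4

A representative mine's profit is π_i = x_i(174 − X) − 52x_i, with X = x_i + Σ_{j≠i} x_j.
First-order condition: 122 − 2x_i − Σ_{j≠i} x_j = 0.
Imposing symmetry (x_j = x for all j) turns Σ_{j≠i} x_j into 3x, so 122 = 5x and x = 24.4.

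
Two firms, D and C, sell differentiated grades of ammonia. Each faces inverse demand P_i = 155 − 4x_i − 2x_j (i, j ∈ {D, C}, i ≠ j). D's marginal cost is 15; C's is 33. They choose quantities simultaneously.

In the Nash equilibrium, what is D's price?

73.4

Firm D's profit: π = x_D(155 − 4x_D − 2x_C) − 15x_D.
∂π/∂x_D = 140 − 8x_D − 2x_C = 0 ⇒ x_D = 17.5 − 0.25x_C.
Similarly x_C = 15.25 − 0.25x_D.
Substituting the second reaction function into the first: x_D = 17.5 − 0.25(15.25 − 0.25x_D), which gives 0.9375x_D = 13.6875 ⇒ x_D = 14.6.
Then x_C = 15.25 − 0.25·14.6 = 11.6.
P_D = 155 − 4·14.6 − 2·11.6 = 73.4.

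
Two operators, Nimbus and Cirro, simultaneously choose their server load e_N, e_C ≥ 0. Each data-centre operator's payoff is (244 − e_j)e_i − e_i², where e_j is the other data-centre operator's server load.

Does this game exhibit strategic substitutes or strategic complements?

strategic substitutes

Nimbus's payoff is (244 − e_C)e_N − e_N².
∂π/∂e_N = 244 − e_C − 2e_N = 0, so e_N = 122 − 0.5e_C.
The best-response slope de_N/de_C = −0.5 < 0: the reaction function is downward-sloping, so the choices are strategic substitutes.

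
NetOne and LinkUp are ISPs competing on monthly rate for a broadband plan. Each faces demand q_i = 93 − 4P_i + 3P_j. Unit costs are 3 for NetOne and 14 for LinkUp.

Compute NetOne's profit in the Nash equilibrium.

NetOne's profit: π = (P_{NetOne} − 3)(93 − 4P_{NetOne} + 3P_{LinkUp}).
∂π/∂P_{NetOne} = 105 − 8P_{NetOne} + 3P_{LinkUp} = 0 ⇒ P_{NetOne} = 13.125 + 0.375P_{LinkUp}.
Similarly P_{LinkUp} = 18.625 + 0.375P_{NetOne}.
Substituting the second reaction function into the first: P_{NetOne} = 13.125 + 0.375(18.625 + 0.375P_{NetOne}), which gives (55/64)P_{NetOne} = 1287/64 ⇒ P_{NetOne} = 23.4.
Then P_{LinkUp} = 18.625 + 0.375·23.4 = 27.4.
q_{NetOne} = 93 − 4·23.4 + 3·27.4 = 81.6.
Profit = (23.4 − 3)·81.6 = 1664.64.

1664.64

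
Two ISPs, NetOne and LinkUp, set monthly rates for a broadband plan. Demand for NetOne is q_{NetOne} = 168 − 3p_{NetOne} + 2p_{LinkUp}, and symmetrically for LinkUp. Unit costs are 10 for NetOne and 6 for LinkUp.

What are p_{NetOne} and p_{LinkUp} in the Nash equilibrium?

NetOne's profit: π = (p_{NetOne} − 10)(168 − 3p_{NetOne} + 2p_{LinkUp}).
∂π/∂p_{NetOne} = 198 − 6p_{NetOne} + 2p_{LinkUp} = 0 ⇒ p_{NetOne} = 33 + (1/3)p_{LinkUp}.
Similarly p_{LinkUp} = 31 + (1/3)p_{NetOne}.
Substituting the second reaction function into the first: p_{NetOne} = 33 + (1/3)(31 + (1/3)p_{NetOne}), which gives (8/9)p_{NetOne} = 130/3 ⇒ p_{NetOne} = 48.75.
Then p_{LinkUp} = 31 + (1/3)·48.75 = 47.25.

48.75, 47.25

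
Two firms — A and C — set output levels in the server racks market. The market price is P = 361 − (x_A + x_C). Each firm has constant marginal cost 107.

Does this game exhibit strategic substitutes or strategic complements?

strategic substitutes

Firm A's profit: π = x_A(361 − (x_A + x_C)) − 107x_A.
∂π/∂x_A = 254 − 2x_A − x_C = 0, so x_A = 127 − 0.5x_C.
The best-response slope dx_A/dx_C = −0.5 < 0: the reaction function is downward-sloping, so the choices are strategic substitutes.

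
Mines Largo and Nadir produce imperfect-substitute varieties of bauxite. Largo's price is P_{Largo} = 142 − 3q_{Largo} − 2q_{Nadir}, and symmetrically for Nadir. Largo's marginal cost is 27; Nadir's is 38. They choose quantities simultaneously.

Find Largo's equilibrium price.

Mine Largo's profit: π = q_{Largo}(142 − 3q_{Largo} − 2q_{Nadir}) − 27q_{Largo}.
∂π/∂q_{Largo} = 115 − 6q_{Largo} − 2q_{Nadir} = 0 ⇒ q_{Largo} = 115/6 − (1/3)q_{Nadir}.
Similarly q_{Nadir} = 52/3 − (1/3)q_{Largo}.
Solving the two reaction functions simultaneously: (1 − (−1/3)(−1/3))q_{Largo} = 115/6 − (1/3)·(52/3), so (8/9)q_{Largo} = 241/18 and q_{Largo} = 15.0625.
Then q_{Nadir} = 52/3 − (1/3)·15.0625 = 12.3125.
P_{Largo} = 142 − 3·15.0625 − 2·12.3125 = 72.1875.

72.1875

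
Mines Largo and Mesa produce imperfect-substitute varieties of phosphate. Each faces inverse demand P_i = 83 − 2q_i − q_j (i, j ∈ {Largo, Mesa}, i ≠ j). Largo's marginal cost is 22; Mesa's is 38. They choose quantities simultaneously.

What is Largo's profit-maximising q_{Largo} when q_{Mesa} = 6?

13.75

Mine Largo's profit: π = q_{Largo}(83 − 2q_{Largo} − q_{Mesa}) − 22q_{Largo}.
∂π/∂q_{Largo} = 61 − 4q_{Largo} − q_{Mesa} = 0 ⇒ q_{Largo} = 15.25 − 0.25q_{Mesa}.
At q_{Mesa} = 6: q_{Largo} = 15.25 − 0.25·6 = 13.75.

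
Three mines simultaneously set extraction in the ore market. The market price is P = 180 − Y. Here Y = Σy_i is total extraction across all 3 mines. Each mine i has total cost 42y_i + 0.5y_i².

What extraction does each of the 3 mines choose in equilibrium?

A representative mine's profit is π_i = y_i(180 − Y) − 42y_i − 0.5y_i², with Y = y_i + Σ_{j≠i} y_j.
First-order condition: 138 − 3y_i − Σ_{j≠i} y_j = 0.
Imposing symmetry (y_j = y for all j) turns Σ_{j≠i} y_j into 2y, so 138 = 5y and y = 27.6.

27.6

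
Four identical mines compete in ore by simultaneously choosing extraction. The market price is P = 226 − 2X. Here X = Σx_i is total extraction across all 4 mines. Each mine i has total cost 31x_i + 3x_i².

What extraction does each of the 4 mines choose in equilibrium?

12.1875

A representative mine's profit is π_i = x_i(226 − 2X) − 31x_i − 3x_i², with X = x_i + Σ_{j≠i} x_j.
First-order condition: 195 − 10x_i − 2Σ_{j≠i} x_j = 0.
Imposing symmetry (x_j = x for all j) turns Σ_{j≠i} x_j into 3x, so 195 = 16x and x = 12.1875.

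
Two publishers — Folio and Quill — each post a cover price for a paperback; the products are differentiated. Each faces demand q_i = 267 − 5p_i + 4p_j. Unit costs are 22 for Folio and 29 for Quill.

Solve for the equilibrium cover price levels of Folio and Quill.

64.5, 67

Folio's profit: π = (p_{Folio} − 22)(267 − 5p_{Folio} + 4p_{Quill}).
∂π/∂p_{Folio} = 377 − 10p_{Folio} + 4p_{Quill} = 0 ⇒ p_{Folio} = 37.7 + 0.4p_{Quill}.
Similarly p_{Quill} = 41.2 + 0.4p_{Folio}.
Substituting the second reaction function into the first: p_{Folio} = 37.7 + 0.4(41.2 + 0.4p_{Folio}), which gives 0.84p_{Folio} = 54.18 ⇒ p_{Folio} = 64.5.
Then p_{Quill} = 41.2 + 0.4·64.5 = 67.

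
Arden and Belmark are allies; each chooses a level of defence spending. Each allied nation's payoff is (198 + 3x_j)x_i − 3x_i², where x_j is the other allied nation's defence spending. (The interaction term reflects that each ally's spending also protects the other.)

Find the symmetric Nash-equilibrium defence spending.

66

Arden's payoff is (198 + 3x_B)x_A − 3x_A².
∂π/∂x_A = 198 + 3x_B − 6x_A = 0, so x_A = 33 + 0.5x_B.
The game is symmetric, so in equilibrium x_B = x_A: the reaction function gives 0.5x_A = 33, hence x_A = 66.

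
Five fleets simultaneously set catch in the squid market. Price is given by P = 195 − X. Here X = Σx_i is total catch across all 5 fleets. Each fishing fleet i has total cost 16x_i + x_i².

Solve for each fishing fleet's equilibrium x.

A representative fishing fleet's profit is π_i = x_i(195 − X) − 16x_i − x_i², with X = x_i + Σ_{j≠i} x_j.
First-order condition: 179 − 4x_i − Σ_{j≠i} x_j = 0.
Imposing symmetry (x_j = x for all j) turns Σ_{j≠i} x_j into 4x, so 179 = 8x and x = 22.375.

22.375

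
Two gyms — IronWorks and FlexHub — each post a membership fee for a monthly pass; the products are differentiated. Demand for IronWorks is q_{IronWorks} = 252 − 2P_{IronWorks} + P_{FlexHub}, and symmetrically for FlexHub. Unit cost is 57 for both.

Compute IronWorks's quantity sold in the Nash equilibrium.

IronWorks's profit: π = (P_{IronWorks} − 57)(252 − 2P_{IronWorks} + P_{FlexHub}).
∂π/∂P_{IronWorks} = 366 − 4P_{IronWorks} + P_{FlexHub} = 0 ⇒ P_{IronWorks} = 91.5 + 0.25P_{FlexHub}.
Setting P_{IronWorks} = P_{FlexHub} in the reaction function: P_{IronWorks} = 91.5 + 0.25P_{IronWorks}, so P_{IronWorks} = 91.5 / 0.75 = 122.
q_{IronWorks} = 252 − 2·122 + 122 = 130.

130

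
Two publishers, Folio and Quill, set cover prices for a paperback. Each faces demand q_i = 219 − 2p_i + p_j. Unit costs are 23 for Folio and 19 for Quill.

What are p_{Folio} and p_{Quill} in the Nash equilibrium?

Folio's profit: π = (p_{Folio} − 23)(219 − 2p_{Folio} + p_{Quill}).
∂π/∂p_{Folio} = 265 − 4p_{Folio} + p_{Quill} = 0 ⇒ p_{Folio} = 66.25 + 0.25p_{Quill}.
Similarly p_{Quill} = 64.25 + 0.25p_{Folio}.
Solving the two reaction functions simultaneously: (1 − (0.25)(0.25))p_{Folio} = 66.25 + 0.25·64.25, so 0.9375p_{Folio} = 82.3125 and p_{Folio} = 87.8.
Then p_{Quill} = 64.25 + 0.25·87.8 = 86.2.

87.8, 86.2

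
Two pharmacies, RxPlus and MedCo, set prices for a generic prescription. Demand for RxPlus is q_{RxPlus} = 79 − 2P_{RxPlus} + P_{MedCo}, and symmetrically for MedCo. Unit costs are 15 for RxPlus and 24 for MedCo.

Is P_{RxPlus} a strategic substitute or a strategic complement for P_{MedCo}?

RxPlus's profit: π = (P_{RxPlus} − 15)(79 − 2P_{RxPlus} + P_{MedCo}).
∂π/∂P_{RxPlus} = 109 − 4P_{RxPlus} + P_{MedCo} = 0 ⇒ P_{RxPlus} = 27.25 + 0.25P_{MedCo}.
The best-response slope dP_{RxPlus}/dP_{MedCo} = 0.25 > 0: the reaction function is upward-sloping, so the choices are strategic complements.

strategic complements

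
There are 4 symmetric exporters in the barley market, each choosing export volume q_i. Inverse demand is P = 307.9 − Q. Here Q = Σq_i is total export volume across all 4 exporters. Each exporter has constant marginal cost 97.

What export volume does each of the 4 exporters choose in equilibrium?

42.18

A representative exporter's profit is π_i = q_i(307.9 − Q) − 97q_i, with Q = q_i + Σ_{j≠i} q_j.
First-order condition: 210.9 − 2q_i − Σ_{j≠i} q_j = 0.
With identical exporters, set every q_j = q: then 210.9 − 2q − 3q = 0, i.e. q = 210.9/5 = 42.18.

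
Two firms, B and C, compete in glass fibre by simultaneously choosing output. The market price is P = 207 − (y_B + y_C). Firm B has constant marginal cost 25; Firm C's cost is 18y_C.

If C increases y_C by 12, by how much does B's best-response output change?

-6

Firm B's profit: π = y_B(207 − (y_B + y_C)) − 25y_B.
∂π/∂y_B = 182 − 2y_B − y_C = 0, so y_B = 91 − 0.5y_C.
The reaction-function slope is −0.5, so a 12-unit rise in y_C moves y_B by −0.5 × 12 = −6. B's best response falls — the actions are strategic substitutes.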